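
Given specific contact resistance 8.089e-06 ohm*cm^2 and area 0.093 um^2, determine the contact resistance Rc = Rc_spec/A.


Step 1: Convert area to cm^2: 0.093 um^2 = 9.3000e-10 cm^2
Step 2: Rc = Rc_spec / A = 8.089e-06 / 9.3000e-10
Step 3: Rc = 8.70e+03 ohms

8.70e+03


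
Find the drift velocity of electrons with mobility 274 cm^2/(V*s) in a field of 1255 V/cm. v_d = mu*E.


Step 1: v_d = mu * E
Step 2: v_d = 274 * 1255 = 343870
Step 3: v_d = 3.44e+05 cm/s

3.44e+05


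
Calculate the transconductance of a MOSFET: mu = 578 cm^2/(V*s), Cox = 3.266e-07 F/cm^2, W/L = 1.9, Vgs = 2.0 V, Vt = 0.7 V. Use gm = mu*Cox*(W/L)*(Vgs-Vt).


Step 1: Vov = Vgs - Vt = 2.0 - 0.7 = 1.3 V
Step 2: gm = mu * Cox * (W/L) * Vov
Step 3: gm = 578 * 3.266e-07 * 1.9 * 1.3 = 4.66e-04 S

4.66e-04


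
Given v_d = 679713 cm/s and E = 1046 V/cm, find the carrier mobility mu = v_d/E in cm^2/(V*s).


Step 1: mu = v_d / E
Step 2: mu = 679713 / 1046
Step 3: mu = 649.82 cm^2/(V*s)

649.82


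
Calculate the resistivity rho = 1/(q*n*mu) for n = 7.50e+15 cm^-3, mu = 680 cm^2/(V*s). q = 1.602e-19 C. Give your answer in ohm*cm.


Step 1: sigma = q * n * mu = 1.602e-19 * 7.50e+15 * 680 = 8.17020e-01 S/cm
Step 2: rho = 1 / sigma = 1 / 8.17020e-01 = 1.224 ohm*cm

1.224


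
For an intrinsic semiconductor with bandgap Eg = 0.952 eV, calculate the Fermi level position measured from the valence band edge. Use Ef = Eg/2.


Step 1: For an intrinsic semiconductor, the Fermi level sits at midgap.
Step 2: Ef = Eg / 2 = 0.952 / 2 = 0.476 eV

0.476


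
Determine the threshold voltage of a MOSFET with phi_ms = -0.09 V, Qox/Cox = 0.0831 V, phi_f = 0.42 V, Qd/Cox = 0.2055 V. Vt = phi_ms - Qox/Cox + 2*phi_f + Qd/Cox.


Step 1: Vt = phi_ms - Qox/Cox + 2*phi_f + Qd/Cox
Step 2: Vt = -0.09 - 0.0831 + 2*0.42 + 0.2055
Step 3: Vt = -0.09 - 0.0831 + 0.84 + 0.2055
Step 4: Vt = 0.8724 V

0.8724


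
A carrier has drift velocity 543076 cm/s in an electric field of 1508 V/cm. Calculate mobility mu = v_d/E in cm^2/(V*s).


Step 1: mu = v_d / E
Step 2: mu = 543076 / 1508
Step 3: mu = 360.13 cm^2/(V*s)

360.13


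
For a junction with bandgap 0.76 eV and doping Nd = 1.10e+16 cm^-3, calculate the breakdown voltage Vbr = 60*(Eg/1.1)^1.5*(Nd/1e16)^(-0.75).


Step 1: Eg/1.1 = 0.76/1.1 = 0.690909
Step 2: (Eg/1.1)^1.5 = 0.690909^1.5 = 0.574290
Step 3: (Nd/1e16)^(-0.75) = (1.1)^(-0.75) = 0.931012
Step 4: Vbr = 60 * 0.574290 * 0.931012 = 32.1 V

32.1


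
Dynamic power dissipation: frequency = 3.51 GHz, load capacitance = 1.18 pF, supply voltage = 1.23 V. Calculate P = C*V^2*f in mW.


Step 1: V^2 = 1.23^2 = 1.5129 V^2
Step 2: P = C*V^2*f = 1.18e-12 F * 1.5129 * 3.51e9 Hz
Step 3: P = 6.26612922e-03 W
Step 4: P = 6.266 mW

6.266


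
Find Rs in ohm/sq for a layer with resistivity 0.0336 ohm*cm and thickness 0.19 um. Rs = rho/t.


Step 1: Convert thickness to cm: t = 0.19 um = 1.9000e-05 cm
Step 2: Rs = rho / t = 0.0336 / 1.9000e-05
Step 3: Rs = 1768.4 ohm/sq

1768.4


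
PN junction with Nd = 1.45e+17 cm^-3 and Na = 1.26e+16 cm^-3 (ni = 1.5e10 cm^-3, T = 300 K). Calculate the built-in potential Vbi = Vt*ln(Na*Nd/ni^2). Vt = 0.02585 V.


Step 1: Compute Na*Nd/ni^2 = 1.26e+16 * 1.45e+17 / (1.5e10)^2 = 8.1200e+12
Step 2: ln(8.1200e+12) = 29.7254
Step 3: Vbi = 0.02585 * 29.7254 = 0.768 V

0.768


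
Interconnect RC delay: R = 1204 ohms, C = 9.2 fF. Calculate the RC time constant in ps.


Step 1: tau = R * C
Step 2: tau = 1204 * 9.2 fF = 1204 * 9.2e-15 F
Step 3: tau = 1.10768e-11 s = 11.0768 ps

11.0768


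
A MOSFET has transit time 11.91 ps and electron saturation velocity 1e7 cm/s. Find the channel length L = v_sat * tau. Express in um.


Step 1: tau in seconds = 11.91 ps * 1e-12 = 1.1910e-11 s
Step 2: L = v_sat * tau = 1e7 * 1.1910e-11 = 1.1910e-04 cm
Step 3: L in um = 1.1910e-04 * 1e4 = 1.191 um

1.191


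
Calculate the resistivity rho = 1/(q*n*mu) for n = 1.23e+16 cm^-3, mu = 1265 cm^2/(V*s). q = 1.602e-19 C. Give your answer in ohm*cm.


Step 1: sigma = q * n * mu = 1.602e-19 * 1.23e+16 * 1265 = 2.49263e+00 S/cm
Step 2: rho = 1 / sigma = 1 / 2.49263e+00 = 0.4012 ohm*cm

0.4012


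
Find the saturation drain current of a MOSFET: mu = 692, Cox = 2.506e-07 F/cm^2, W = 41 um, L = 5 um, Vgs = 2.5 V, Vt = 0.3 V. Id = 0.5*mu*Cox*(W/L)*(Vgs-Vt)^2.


Step 1: Overdrive voltage Vov = Vgs - Vt = 2.5 - 0.3 = 2.2 V
Step 2: W/L = 41/5 = 8.2
Step 3: Id = 0.5 * 692 * 2.506e-07 * 8.2 * 2.2^2
Step 4: Id = 3.44e-03 A

3.44e-03


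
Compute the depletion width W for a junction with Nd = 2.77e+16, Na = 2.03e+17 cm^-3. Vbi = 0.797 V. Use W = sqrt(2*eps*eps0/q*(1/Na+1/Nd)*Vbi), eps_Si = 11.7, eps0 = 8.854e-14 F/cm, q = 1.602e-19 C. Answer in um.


Step 1: 1/Na + 1/Nd = 1/2.03e+17 + 1/2.77e+16 = 4.10272e-17
Step 2: 2*eps*eps0/q = 2*11.7*8.854e-14/1.602e-19 = 1.293281e+07
Step 3: W^2 = 1.293281e+07 * 4.10272e-17 * 0.797 = 4.22886e-10
Step 4: W = sqrt(4.22886e-10) = 2.056e-05 cm = 0.2056 um

0.2056


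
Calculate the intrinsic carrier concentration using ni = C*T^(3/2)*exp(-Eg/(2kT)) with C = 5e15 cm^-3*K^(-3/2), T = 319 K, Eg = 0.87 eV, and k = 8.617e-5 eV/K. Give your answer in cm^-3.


Step 1: Compute kT = 8.617e-5 * 319 = 0.02748823 eV
Step 2: Exponent = -Eg/(2kT) = -0.87/(2*0.02748823) = -15.82495
Step 3: T^(3/2) = 319^1.5 = 5697.52
Step 4: ni = 5e15 * 5697.52 * exp(-15.82495) = 3.82e+12 cm^-3

3.82e+12


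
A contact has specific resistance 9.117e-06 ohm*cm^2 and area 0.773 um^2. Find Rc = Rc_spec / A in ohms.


Step 1: Convert area to cm^2: 0.773 um^2 = 7.7300e-09 cm^2
Step 2: Rc = Rc_spec / A = 9.117e-06 / 7.7300e-09
Step 3: Rc = 1.18e+03 ohms

1.18e+03


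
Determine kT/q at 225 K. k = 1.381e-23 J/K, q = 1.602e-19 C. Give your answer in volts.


Step 1: kT = 1.381e-23 * 225 = 3.10725e-21 J
Step 2: Vt = kT/q = 3.10725e-21 / 1.602e-19
Step 3: Vt = 0.0194 V

0.0194


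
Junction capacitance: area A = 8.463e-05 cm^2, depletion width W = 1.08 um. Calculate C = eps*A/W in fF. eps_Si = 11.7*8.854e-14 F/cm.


Step 1: eps_Si = 11.7 * 8.854e-14 = 1.035918e-12 F/cm
Step 2: W in cm = 1.08 * 1e-4 = 1.08e-04 cm
Step 3: C = 1.035918e-12 * 8.463e-05 / 1.08e-04 = 8.117569e-13 F
Step 4: C = 811.76 fF

811.76


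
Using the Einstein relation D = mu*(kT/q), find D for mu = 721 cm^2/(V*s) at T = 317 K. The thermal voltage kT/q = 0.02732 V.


Step 1: D = mu * (kT/q)
Step 2: D = 721 * 0.02732
Step 3: D = 19.7 cm^2/s

19.7


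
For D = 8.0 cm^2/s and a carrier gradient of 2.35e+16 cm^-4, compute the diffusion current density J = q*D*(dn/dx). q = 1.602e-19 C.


Step 1: J = q * D * (dn/dx)
Step 2: J = 1.602e-19 * 8.0 * 2.35e+16
Step 3: J = 3.01e-02 A/cm^2

3.01e-02


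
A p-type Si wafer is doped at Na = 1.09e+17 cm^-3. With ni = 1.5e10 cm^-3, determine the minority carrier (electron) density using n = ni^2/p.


Step 1: Majority hole concentration p ≈ Na = 1.09e+17 cm^-3
Step 2: n = ni^2 / Na = (1.5e10)^2 / 1.09e+17
Step 3: n = 2.06e+03 cm^-3

2.06e+03


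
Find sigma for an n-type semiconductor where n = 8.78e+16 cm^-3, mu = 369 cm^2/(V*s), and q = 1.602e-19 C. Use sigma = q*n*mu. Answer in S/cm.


Step 1: sigma = q * n * mu
Step 2: sigma = 1.602e-19 * 8.78e+16 * 369
Step 3: sigma = 5.190e+00 S/cm

5.190e+00


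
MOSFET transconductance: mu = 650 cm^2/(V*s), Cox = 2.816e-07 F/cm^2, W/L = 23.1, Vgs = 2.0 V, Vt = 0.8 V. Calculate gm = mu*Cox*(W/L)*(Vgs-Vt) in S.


Step 1: Vov = Vgs - Vt = 2.0 - 0.8 = 1.2 V
Step 2: gm = mu * Cox * (W/L) * Vov
Step 3: gm = 650 * 2.816e-07 * 23.1 * 1.2 = 5.07e-03 S

5.07e-03


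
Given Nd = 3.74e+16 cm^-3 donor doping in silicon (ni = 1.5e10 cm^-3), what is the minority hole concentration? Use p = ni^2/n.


Step 1: Since Nd >> ni, n ≈ Nd = 3.74e+16 cm^-3
Step 2: p = ni^2 / n = (1.5e10)^2 / 3.74e+16
Step 3: p = 2.25e20 / 3.74e+16 = 6.02e+03 cm^-3

6.02e+03


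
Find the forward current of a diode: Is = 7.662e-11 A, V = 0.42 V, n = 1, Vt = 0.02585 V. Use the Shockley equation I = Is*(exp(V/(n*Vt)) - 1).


Step 1: V/(n*Vt) = 0.42/(1*0.02585) = 16.2476
Step 2: exp(16.2476) = 1.1383e+07
Step 3: I = 7.662e-11 * (1.1383e+07 - 1) = 8.72e-04 A

8.72e-04


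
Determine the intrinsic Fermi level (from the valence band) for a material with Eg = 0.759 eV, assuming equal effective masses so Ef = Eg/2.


Step 1: For an intrinsic semiconductor, the Fermi level sits at midgap.
Step 2: Ef = Eg / 2 = 0.759 / 2 = 0.3795 eV

0.3795


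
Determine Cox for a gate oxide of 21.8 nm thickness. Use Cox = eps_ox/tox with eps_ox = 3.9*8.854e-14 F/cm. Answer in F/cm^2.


Step 1: eps_ox = 3.9 * 8.854e-14 = 3.45306e-13 F/cm
Step 2: tox in cm = 21.8 nm * 1e-7 = 2.1800e-06 cm
Step 3: Cox = 3.45306e-13 / 2.1800e-06 = 1.58e-07 F/cm^2

1.58e-07


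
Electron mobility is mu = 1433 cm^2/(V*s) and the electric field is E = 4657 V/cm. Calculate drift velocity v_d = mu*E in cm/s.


Step 1: v_d = mu * E
Step 2: v_d = 1433 * 4657 = 6673481
Step 3: v_d = 6.67e+06 cm/s

6.67e+06


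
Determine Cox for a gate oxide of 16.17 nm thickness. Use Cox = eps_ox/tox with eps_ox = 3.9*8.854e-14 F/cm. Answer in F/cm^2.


Step 1: eps_ox = 3.9 * 8.854e-14 = 3.45306e-13 F/cm
Step 2: tox in cm = 16.17 nm * 1e-7 = 1.6170e-06 cm
Step 3: Cox = 3.45306e-13 / 1.6170e-06 = 2.14e-07 F/cm^2

2.14e-07


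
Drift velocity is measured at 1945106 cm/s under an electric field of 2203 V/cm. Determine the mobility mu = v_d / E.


Step 1: mu = v_d / E
Step 2: mu = 1945106 / 2203
Step 3: mu = 882.94 cm^2/(V*s)

882.94


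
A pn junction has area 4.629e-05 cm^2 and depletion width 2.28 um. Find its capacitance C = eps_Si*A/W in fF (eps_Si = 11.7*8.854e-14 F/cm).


Step 1: eps_Si = 11.7 * 8.854e-14 = 1.035918e-12 F/cm
Step 2: W in cm = 2.28 * 1e-4 = 2.28e-04 cm
Step 3: C = 1.035918e-12 * 4.629e-05 / 2.28e-04 = 2.103186e-13 F
Step 4: C = 210.32 fF

210.32


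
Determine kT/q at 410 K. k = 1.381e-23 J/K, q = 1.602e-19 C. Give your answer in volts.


Step 1: kT = 1.381e-23 * 410 = 5.6621e-21 J
Step 2: Vt = kT/q = 5.6621e-21 / 1.602e-19
Step 3: Vt = 0.03534 V

0.03534


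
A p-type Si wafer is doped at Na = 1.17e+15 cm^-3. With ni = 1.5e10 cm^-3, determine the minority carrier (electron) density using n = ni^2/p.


Step 1: Majority hole concentration p ≈ Na = 1.17e+15 cm^-3
Step 2: n = ni^2 / Na = (1.5e10)^2 / 1.17e+15
Step 3: n = 1.92e+05 cm^-3

1.92e+05


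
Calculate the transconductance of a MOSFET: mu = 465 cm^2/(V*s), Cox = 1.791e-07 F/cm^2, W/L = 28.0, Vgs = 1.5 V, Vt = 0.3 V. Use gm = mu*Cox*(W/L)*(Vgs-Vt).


Step 1: Vov = Vgs - Vt = 1.5 - 0.3 = 1.2 V
Step 2: gm = mu * Cox * (W/L) * Vov
Step 3: gm = 465 * 1.791e-07 * 28.0 * 1.2 = 2.80e-03 S

2.80e-03


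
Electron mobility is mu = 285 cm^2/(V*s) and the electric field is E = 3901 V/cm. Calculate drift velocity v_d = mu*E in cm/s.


Step 1: v_d = mu * E
Step 2: v_d = 285 * 3901 = 1111785
Step 3: v_d = 1.11e+06 cm/s

1.11e+06


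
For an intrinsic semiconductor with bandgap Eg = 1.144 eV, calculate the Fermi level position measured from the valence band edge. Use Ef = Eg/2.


Step 1: For an intrinsic semiconductor, the Fermi level sits at midgap.
Step 2: Ef = Eg / 2 = 1.144 / 2 = 0.572 eV

0.572


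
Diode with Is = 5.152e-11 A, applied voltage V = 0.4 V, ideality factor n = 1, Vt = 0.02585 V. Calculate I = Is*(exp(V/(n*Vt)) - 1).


Step 1: V/(n*Vt) = 0.4/(1*0.02585) = 15.4739
Step 2: exp(15.4739) = 5.2508e+06
Step 3: I = 5.152e-11 * (5.2508e+06 - 1) = 2.71e-04 A

2.71e-04


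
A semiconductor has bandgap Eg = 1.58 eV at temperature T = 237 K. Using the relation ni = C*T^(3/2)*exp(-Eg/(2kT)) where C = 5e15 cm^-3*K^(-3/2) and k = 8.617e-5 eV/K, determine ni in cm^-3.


Step 1: Compute kT = 8.617e-5 * 237 = 0.02042229 eV
Step 2: Exponent = -Eg/(2kT) = -1.58/(2*0.02042229) = -38.68322
Step 3: T^(3/2) = 237^1.5 = 3648.57
Step 4: ni = 5e15 * 3648.57 * exp(-38.68322) = 2.89e+02 cm^-3

2.89e+02


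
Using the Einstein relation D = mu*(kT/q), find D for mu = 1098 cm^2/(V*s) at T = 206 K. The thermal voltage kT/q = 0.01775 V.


Step 1: D = mu * (kT/q)
Step 2: D = 1098 * 0.01775
Step 3: D = 19.49 cm^2/s

19.49


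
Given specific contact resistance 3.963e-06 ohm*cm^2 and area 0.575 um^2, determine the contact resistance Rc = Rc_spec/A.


Step 1: Convert area to cm^2: 0.575 um^2 = 5.7500e-09 cm^2
Step 2: Rc = Rc_spec / A = 3.963e-06 / 5.7500e-09
Step 3: Rc = 6.89e+02 ohms

6.89e+02


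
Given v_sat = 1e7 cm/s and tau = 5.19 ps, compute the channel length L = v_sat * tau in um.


Step 1: tau in seconds = 5.19 ps * 1e-12 = 5.1900e-12 s
Step 2: L = v_sat * tau = 1e7 * 5.1900e-12 = 5.1900e-05 cm
Step 3: L in um = 5.1900e-05 * 1e4 = 0.519 um

0.519


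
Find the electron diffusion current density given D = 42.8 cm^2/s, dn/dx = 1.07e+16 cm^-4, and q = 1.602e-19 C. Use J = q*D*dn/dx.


Step 1: J = q * D * (dn/dx)
Step 2: J = 1.602e-19 * 42.8 * 1.07e+16
Step 3: J = 7.34e-02 A/cm^2

7.34e-02


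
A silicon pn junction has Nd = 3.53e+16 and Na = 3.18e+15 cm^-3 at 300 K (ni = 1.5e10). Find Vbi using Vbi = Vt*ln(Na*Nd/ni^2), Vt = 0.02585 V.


Step 1: Compute Na*Nd/ni^2 = 3.18e+15 * 3.53e+16 / (1.5e10)^2 = 4.9891e+11
Step 2: ln(4.9891e+11) = 26.9357
Step 3: Vbi = 0.02585 * 26.9357 = 0.696 V

0.696


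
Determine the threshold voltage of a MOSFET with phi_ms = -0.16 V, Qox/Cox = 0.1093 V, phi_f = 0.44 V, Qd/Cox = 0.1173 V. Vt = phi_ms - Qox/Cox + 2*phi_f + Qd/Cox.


Step 1: Vt = phi_ms - Qox/Cox + 2*phi_f + Qd/Cox
Step 2: Vt = -0.16 - 0.1093 + 2*0.44 + 0.1173
Step 3: Vt = -0.16 - 0.1093 + 0.88 + 0.1173
Step 4: Vt = 0.728 V

0.728


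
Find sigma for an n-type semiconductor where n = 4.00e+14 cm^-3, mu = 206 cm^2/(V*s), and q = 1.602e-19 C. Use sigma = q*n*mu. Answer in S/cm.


Step 1: sigma = q * n * mu
Step 2: sigma = 1.602e-19 * 4.00e+14 * 206
Step 3: sigma = 1.320e-02 S/cm

1.320e-02


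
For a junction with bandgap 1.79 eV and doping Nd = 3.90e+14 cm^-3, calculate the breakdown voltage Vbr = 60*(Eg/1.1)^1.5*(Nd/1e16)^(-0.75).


Step 1: Eg/1.1 = 1.79/1.1 = 1.627273
Step 2: (Eg/1.1)^1.5 = 1.627273^1.5 = 2.075824
Step 3: (Nd/1e16)^(-0.75) = (0.039)^(-0.75) = 11.394665
Step 4: Vbr = 60 * 2.075824 * 11.394665 = 1419.2 V

1419.2


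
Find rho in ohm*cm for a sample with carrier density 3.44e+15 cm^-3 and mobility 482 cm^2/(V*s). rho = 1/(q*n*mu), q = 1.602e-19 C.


Step 1: sigma = q * n * mu = 1.602e-19 * 3.44e+15 * 482 = 2.65624e-01 S/cm
Step 2: rho = 1 / sigma = 1 / 2.65624e-01 = 3.765 ohm*cm

3.765


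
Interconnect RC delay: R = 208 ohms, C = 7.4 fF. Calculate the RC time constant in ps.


Step 1: tau = R * C
Step 2: tau = 208 * 7.4 fF = 208 * 7.4e-15 F
Step 3: tau = 1.5392e-12 s = 1.5392 ps

1.5392


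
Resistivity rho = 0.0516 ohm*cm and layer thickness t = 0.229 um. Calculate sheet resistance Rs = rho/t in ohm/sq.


Step 1: Convert thickness to cm: t = 0.229 um = 2.2900e-05 cm
Step 2: Rs = rho / t = 0.0516 / 2.2900e-05
Step 3: Rs = 2253.3 ohm/sq

2253.3


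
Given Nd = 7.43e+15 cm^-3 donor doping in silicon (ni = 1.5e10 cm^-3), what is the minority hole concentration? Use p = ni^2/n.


Step 1: Since Nd >> ni, n ≈ Nd = 7.43e+15 cm^-3
Step 2: p = ni^2 / n = (1.5e10)^2 / 7.43e+15
Step 3: p = 2.25e20 / 7.43e+15 = 3.03e+04 cm^-3

3.03e+04


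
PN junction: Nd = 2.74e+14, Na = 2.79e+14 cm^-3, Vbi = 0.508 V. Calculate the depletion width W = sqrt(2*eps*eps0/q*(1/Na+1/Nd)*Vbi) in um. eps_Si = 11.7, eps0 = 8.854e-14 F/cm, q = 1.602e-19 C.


Step 1: 1/Na + 1/Nd = 1/2.79e+14 + 1/2.74e+14 = 7.23386e-15
Step 2: 2*eps*eps0/q = 2*11.7*8.854e-14/1.602e-19 = 1.293281e+07
Step 3: W^2 = 1.293281e+07 * 7.23386e-15 * 0.508 = 4.75255e-08
Step 4: W = sqrt(4.75255e-08) = 2.180e-04 cm = 2.18 um

2.18


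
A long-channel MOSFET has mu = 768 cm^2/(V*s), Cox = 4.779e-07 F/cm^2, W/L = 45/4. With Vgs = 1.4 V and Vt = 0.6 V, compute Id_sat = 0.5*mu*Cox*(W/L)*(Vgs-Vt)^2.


Step 1: Overdrive voltage Vov = Vgs - Vt = 1.4 - 0.6 = 0.8 V
Step 2: W/L = 45/4 = 11.25
Step 3: Id = 0.5 * 768 * 4.779e-07 * 11.25 * 0.8^2
Step 4: Id = 1.32e-03 A

1.32e-03


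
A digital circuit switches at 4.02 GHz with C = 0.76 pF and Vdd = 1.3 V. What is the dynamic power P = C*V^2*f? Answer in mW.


Step 1: V^2 = 1.3^2 = 1.69 V^2
Step 2: P = C*V^2*f = 0.76e-12 F * 1.69 * 4.02e9 Hz
Step 3: P = 5.163288e-03 W
Step 4: P = 5.163 mW

5.163


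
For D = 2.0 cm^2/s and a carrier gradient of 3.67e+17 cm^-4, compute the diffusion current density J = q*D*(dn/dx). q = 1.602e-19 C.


Step 1: J = q * D * (dn/dx)
Step 2: J = 1.602e-19 * 2.0 * 3.67e+17
Step 3: J = 1.18e-01 A/cm^2

1.18e-01


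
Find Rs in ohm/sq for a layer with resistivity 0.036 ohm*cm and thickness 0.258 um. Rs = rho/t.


Step 1: Convert thickness to cm: t = 0.258 um = 2.5800e-05 cm
Step 2: Rs = rho / t = 0.036 / 2.5800e-05
Step 3: Rs = 1395.3 ohm/sq

1395.3


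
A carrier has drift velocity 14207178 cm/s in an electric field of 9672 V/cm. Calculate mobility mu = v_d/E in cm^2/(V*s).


Step 1: mu = v_d / E
Step 2: mu = 14207178 / 9672
Step 3: mu = 1468.9 cm^2/(V*s)

1468.9


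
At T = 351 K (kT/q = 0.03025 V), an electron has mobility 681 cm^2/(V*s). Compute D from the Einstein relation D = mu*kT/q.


Step 1: D = mu * (kT/q)
Step 2: D = 681 * 0.03025
Step 3: D = 20.6 cm^2/s

20.6


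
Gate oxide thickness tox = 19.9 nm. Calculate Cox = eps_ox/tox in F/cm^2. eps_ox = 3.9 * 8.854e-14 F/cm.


Step 1: eps_ox = 3.9 * 8.854e-14 = 3.45306e-13 F/cm
Step 2: tox in cm = 19.9 nm * 1e-7 = 1.9900e-06 cm
Step 3: Cox = 3.45306e-13 / 1.9900e-06 = 1.74e-07 F/cm^2

1.74e-07


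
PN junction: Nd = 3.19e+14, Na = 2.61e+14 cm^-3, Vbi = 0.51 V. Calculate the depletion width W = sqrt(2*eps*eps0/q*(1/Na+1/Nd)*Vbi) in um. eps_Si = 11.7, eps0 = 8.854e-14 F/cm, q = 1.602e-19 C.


Step 1: 1/Na + 1/Nd = 1/2.61e+14 + 1/3.19e+14 = 6.96621e-15
Step 2: 2*eps*eps0/q = 2*11.7*8.854e-14/1.602e-19 = 1.293281e+07
Step 3: W^2 = 1.293281e+07 * 6.96621e-15 * 0.51 = 4.59473e-08
Step 4: W = sqrt(4.59473e-08) = 2.144e-04 cm = 2.144 um

2.144


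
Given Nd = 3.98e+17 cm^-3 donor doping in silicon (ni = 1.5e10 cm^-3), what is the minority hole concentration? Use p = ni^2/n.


Step 1: Since Nd >> ni, n ≈ Nd = 3.98e+17 cm^-3
Step 2: p = ni^2 / n = (1.5e10)^2 / 3.98e+17
Step 3: p = 2.25e20 / 3.98e+17 = 5.65e+02 cm^-3

5.65e+02


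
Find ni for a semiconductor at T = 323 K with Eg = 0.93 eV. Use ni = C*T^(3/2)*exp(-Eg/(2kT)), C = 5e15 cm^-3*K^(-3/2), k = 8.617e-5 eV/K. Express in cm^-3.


Step 1: Compute kT = 8.617e-5 * 323 = 0.02783291 eV
Step 2: Exponent = -Eg/(2kT) = -0.93/(2*0.02783291) = -16.70684
Step 3: T^(3/2) = 323^1.5 = 5805.02
Step 4: ni = 5e15 * 5805.02 * exp(-16.70684) = 1.61e+12 cm^-3

1.61e+12


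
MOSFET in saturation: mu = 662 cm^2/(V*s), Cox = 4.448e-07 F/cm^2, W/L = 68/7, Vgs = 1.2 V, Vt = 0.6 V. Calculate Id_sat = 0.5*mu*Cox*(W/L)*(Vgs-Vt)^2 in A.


Step 1: Overdrive voltage Vov = Vgs - Vt = 1.2 - 0.6 = 0.6 V
Step 2: W/L = 68/7 = 9.71429
Step 3: Id = 0.5 * 662 * 4.448e-07 * 9.71429 * 0.6^2
Step 4: Id = 5.15e-04 A

5.15e-04


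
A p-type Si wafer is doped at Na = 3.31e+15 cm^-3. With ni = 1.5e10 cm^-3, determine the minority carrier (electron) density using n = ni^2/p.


Step 1: Majority hole concentration p ≈ Na = 3.31e+15 cm^-3
Step 2: n = ni^2 / Na = (1.5e10)^2 / 3.31e+15
Step 3: n = 6.80e+04 cm^-3

6.80e+04


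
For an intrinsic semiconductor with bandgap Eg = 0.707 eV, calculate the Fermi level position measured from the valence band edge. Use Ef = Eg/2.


Step 1: For an intrinsic semiconductor, the Fermi level sits at midgap.
Step 2: Ef = Eg / 2 = 0.707 / 2 = 0.3535 eV

0.3535


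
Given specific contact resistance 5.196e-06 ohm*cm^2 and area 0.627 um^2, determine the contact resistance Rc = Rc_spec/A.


Step 1: Convert area to cm^2: 0.627 um^2 = 6.2700e-09 cm^2
Step 2: Rc = Rc_spec / A = 5.196e-06 / 6.2700e-09
Step 3: Rc = 8.29e+02 ohms

8.29e+02


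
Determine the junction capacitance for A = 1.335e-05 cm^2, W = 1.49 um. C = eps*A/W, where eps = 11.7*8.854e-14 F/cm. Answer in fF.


Step 1: eps_Si = 11.7 * 8.854e-14 = 1.035918e-12 F/cm
Step 2: W in cm = 1.49 * 1e-4 = 1.49e-04 cm
Step 3: C = 1.035918e-12 * 1.335e-05 / 1.49e-04 = 9.281547e-14 F
Step 4: C = 92.82 fF

92.82


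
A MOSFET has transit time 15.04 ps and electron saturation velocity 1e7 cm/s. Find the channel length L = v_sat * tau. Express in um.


Step 1: tau in seconds = 15.04 ps * 1e-12 = 1.5040e-11 s
Step 2: L = v_sat * tau = 1e7 * 1.5040e-11 = 1.5040e-04 cm
Step 3: L in um = 1.5040e-04 * 1e4 = 1.504 um

1.504


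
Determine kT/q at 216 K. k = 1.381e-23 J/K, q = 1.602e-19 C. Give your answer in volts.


Step 1: kT = 1.381e-23 * 216 = 2.98296e-21 J
Step 2: Vt = kT/q = 2.98296e-21 / 1.602e-19
Step 3: Vt = 0.01862 V

0.01862


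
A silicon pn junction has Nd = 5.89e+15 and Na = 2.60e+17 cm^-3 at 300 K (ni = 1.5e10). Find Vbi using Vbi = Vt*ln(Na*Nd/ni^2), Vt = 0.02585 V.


Step 1: Compute Na*Nd/ni^2 = 2.60e+17 * 5.89e+15 / (1.5e10)^2 = 6.8062e+12
Step 2: ln(6.8062e+12) = 29.5489
Step 3: Vbi = 0.02585 * 29.5489 = 0.764 V

0.764


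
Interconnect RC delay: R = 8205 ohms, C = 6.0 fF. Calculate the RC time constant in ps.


Step 1: tau = R * C
Step 2: tau = 8205 * 6.0 fF = 8205 * 6.0e-15 F
Step 3: tau = 4.923e-11 s = 49.23 ps

49.23


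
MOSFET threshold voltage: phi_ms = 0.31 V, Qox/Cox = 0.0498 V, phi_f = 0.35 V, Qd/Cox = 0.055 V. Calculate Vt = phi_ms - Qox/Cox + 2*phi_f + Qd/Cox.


Step 1: Vt = phi_ms - Qox/Cox + 2*phi_f + Qd/Cox
Step 2: Vt = 0.31 - 0.0498 + 2*0.35 + 0.055
Step 3: Vt = 0.31 - 0.0498 + 0.7 + 0.055
Step 4: Vt = 1.0152 V

1.0152


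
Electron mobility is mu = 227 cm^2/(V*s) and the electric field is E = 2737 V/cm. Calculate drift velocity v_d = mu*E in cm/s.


Step 1: v_d = mu * E
Step 2: v_d = 227 * 2737 = 621299
Step 3: v_d = 6.21e+05 cm/s

6.21e+05


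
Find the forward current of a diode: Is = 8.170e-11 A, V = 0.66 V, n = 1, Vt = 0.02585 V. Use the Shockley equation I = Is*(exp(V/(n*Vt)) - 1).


Step 1: V/(n*Vt) = 0.66/(1*0.02585) = 25.5319
Step 2: exp(25.5319) = 1.2256e+11
Step 3: I = 8.170e-11 * (1.2256e+11 - 1) = 1.00e+01 A

1.00e+01


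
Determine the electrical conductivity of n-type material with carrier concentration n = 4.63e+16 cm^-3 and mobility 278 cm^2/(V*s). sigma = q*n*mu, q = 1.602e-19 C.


Step 1: sigma = q * n * mu
Step 2: sigma = 1.602e-19 * 4.63e+16 * 278
Step 3: sigma = 2.062e+00 S/cm

2.062e+00


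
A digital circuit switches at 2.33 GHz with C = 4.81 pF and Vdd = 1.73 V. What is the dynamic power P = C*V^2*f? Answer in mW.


Step 1: V^2 = 1.73^2 = 2.9929 V^2
Step 2: P = C*V^2*f = 4.81e-12 F * 2.9929 * 2.33e9 Hz
Step 3: P = 3.354232817e-02 W
Step 4: P = 33.542 mW

33.542


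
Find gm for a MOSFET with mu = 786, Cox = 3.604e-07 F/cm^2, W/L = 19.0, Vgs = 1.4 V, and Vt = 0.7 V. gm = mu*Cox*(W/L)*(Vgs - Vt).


Step 1: Vov = Vgs - Vt = 1.4 - 0.7 = 0.7 V
Step 2: gm = mu * Cox * (W/L) * Vov
Step 3: gm = 786 * 3.604e-07 * 19.0 * 0.7 = 3.77e-03 S

3.77e-03


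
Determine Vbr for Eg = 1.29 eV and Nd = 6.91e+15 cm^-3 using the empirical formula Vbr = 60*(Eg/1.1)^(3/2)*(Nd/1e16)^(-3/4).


Step 1: Eg/1.1 = 1.29/1.1 = 1.172727
Step 2: (Eg/1.1)^1.5 = 1.172727^1.5 = 1.269976
Step 3: (Nd/1e16)^(-0.75) = (0.691)^(-0.75) = 1.319446
Step 4: Vbr = 60 * 1.269976 * 1.319446 = 100.5 V

100.5


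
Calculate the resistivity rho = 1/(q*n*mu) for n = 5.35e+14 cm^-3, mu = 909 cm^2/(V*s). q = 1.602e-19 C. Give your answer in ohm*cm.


Step 1: sigma = q * n * mu = 1.602e-19 * 5.35e+14 * 909 = 7.79077e-02 S/cm
Step 2: rho = 1 / sigma = 1 / 7.79077e-02 = 12.84 ohm*cm

12.84


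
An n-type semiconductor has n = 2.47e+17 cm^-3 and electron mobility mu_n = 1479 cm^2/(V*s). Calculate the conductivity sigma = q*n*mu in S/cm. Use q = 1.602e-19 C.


Step 1: sigma = q * n * mu
Step 2: sigma = 1.602e-19 * 2.47e+17 * 1479
Step 3: sigma = 5.852e+01 S/cm

5.852e+01


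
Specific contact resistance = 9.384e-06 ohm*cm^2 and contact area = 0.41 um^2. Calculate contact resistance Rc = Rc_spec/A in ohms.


Step 1: Convert area to cm^2: 0.41 um^2 = 4.1000e-09 cm^2
Step 2: Rc = Rc_spec / A = 9.384e-06 / 4.1000e-09
Step 3: Rc = 2.29e+03 ohms

2.29e+03


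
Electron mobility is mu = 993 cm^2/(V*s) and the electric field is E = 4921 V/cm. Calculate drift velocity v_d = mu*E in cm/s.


Step 1: v_d = mu * E
Step 2: v_d = 993 * 4921 = 4886553
Step 3: v_d = 4.89e+06 cm/s

4.89e+06


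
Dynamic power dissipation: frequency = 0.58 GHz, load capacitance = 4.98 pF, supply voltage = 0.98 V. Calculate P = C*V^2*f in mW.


Step 1: V^2 = 0.98^2 = 0.9604 V^2
Step 2: P = C*V^2*f = 4.98e-12 F * 0.9604 * 0.58e9 Hz
Step 3: P = 2.77401936e-03 W
Step 4: P = 2.774 mW

2.774


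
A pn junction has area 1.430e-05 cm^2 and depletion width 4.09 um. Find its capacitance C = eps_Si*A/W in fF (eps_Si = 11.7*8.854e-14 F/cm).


Step 1: eps_Si = 11.7 * 8.854e-14 = 1.035918e-12 F/cm
Step 2: W in cm = 4.09 * 1e-4 = 4.09e-04 cm
Step 3: C = 1.035918e-12 * 1.430e-05 / 4.09e-04 = 3.621914e-14 F
Step 4: C = 36.22 fF

36.22


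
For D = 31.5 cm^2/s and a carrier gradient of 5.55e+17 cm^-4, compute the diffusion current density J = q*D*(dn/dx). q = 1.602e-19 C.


Step 1: J = q * D * (dn/dx)
Step 2: J = 1.602e-19 * 31.5 * 5.55e+17
Step 3: J = 2.80e+00 A/cm^2

2.80e+00


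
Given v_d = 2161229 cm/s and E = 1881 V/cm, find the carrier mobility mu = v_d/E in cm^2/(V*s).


Step 1: mu = v_d / E
Step 2: mu = 2161229 / 1881
Step 3: mu = 1148.98 cm^2/(V*s)

1148.98


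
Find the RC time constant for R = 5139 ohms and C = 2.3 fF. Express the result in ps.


Step 1: tau = R * C
Step 2: tau = 5139 * 2.3 fF = 5139 * 2.3e-15 F
Step 3: tau = 1.18197e-11 s = 11.8197 ps

11.8197


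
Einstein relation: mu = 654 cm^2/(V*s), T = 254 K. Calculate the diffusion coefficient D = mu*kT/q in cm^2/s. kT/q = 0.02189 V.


Step 1: D = mu * (kT/q)
Step 2: D = 654 * 0.02189
Step 3: D = 14.32 cm^2/s

14.32


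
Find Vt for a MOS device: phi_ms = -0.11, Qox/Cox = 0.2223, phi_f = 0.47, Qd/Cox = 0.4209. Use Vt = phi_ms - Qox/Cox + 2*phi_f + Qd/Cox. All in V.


Step 1: Vt = phi_ms - Qox/Cox + 2*phi_f + Qd/Cox
Step 2: Vt = -0.11 - 0.2223 + 2*0.47 + 0.4209
Step 3: Vt = -0.11 - 0.2223 + 0.94 + 0.4209
Step 4: Vt = 1.0286 V

1.0286


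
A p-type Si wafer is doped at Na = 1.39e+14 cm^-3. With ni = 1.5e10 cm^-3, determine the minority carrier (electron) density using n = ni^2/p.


Step 1: Majority hole concentration p ≈ Na = 1.39e+14 cm^-3
Step 2: n = ni^2 / Na = (1.5e10)^2 / 1.39e+14
Step 3: n = 1.62e+06 cm^-3

1.62e+06


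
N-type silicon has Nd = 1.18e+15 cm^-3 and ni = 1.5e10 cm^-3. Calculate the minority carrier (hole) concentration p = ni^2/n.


Step 1: Since Nd >> ni, n ≈ Nd = 1.18e+15 cm^-3
Step 2: p = ni^2 / n = (1.5e10)^2 / 1.18e+15
Step 3: p = 2.25e20 / 1.18e+15 = 1.91e+05 cm^-3

1.91e+05


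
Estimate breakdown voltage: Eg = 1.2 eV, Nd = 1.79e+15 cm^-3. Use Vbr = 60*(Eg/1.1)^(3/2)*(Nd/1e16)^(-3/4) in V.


Step 1: Eg/1.1 = 1.2/1.1 = 1.090909
Step 2: (Eg/1.1)^1.5 = 1.090909^1.5 = 1.139417
Step 3: (Nd/1e16)^(-0.75) = (0.179)^(-0.75) = 3.633793
Step 4: Vbr = 60 * 1.139417 * 3.633793 = 248.4 V

248.4


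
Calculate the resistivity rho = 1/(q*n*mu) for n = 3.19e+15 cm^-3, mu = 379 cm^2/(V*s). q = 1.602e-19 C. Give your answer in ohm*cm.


Step 1: sigma = q * n * mu = 1.602e-19 * 3.19e+15 * 379 = 1.93683e-01 S/cm
Step 2: rho = 1 / sigma = 1 / 1.93683e-01 = 5.163 ohm*cm

5.163


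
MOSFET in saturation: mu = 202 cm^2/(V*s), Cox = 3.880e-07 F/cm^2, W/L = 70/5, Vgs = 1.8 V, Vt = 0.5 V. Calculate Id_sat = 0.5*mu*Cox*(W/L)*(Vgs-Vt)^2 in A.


Step 1: Overdrive voltage Vov = Vgs - Vt = 1.8 - 0.5 = 1.3 V
Step 2: W/L = 70/5 = 14
Step 3: Id = 0.5 * 202 * 3.880e-07 * 14 * 1.3^2
Step 4: Id = 9.27e-04 A

9.27e-04


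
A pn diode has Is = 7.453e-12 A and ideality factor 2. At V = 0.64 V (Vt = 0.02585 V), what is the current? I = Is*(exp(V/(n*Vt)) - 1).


Step 1: V/(n*Vt) = 0.64/(2*0.02585) = 12.3791
Step 2: exp(12.3791) = 2.3778e+05
Step 3: I = 7.453e-12 * (2.3778e+05 - 1) = 1.77e-06 A

1.77e-06


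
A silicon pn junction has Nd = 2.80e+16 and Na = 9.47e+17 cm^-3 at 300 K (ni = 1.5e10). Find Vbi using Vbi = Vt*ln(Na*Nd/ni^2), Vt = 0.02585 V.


Step 1: Compute Na*Nd/ni^2 = 9.47e+17 * 2.80e+16 / (1.5e10)^2 = 1.1785e+14
Step 2: ln(1.1785e+14) = 32.4004
Step 3: Vbi = 0.02585 * 32.4004 = 0.838 V

0.838


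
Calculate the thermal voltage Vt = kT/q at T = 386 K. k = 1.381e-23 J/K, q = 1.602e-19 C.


Step 1: kT = 1.381e-23 * 386 = 5.33066e-21 J
Step 2: Vt = kT/q = 5.33066e-21 / 1.602e-19
Step 3: Vt = 0.03328 V

0.03328


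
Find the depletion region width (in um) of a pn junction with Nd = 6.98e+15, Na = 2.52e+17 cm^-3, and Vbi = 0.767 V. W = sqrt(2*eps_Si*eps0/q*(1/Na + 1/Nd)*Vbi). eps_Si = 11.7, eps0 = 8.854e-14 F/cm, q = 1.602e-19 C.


Step 1: 1/Na + 1/Nd = 1/2.52e+17 + 1/6.98e+15 = 1.47235e-16
Step 2: 2*eps*eps0/q = 2*11.7*8.854e-14/1.602e-19 = 1.293281e+07
Step 3: W^2 = 1.293281e+07 * 1.47235e-16 * 0.767 = 1.46049e-09
Step 4: W = sqrt(1.46049e-09) = 3.822e-05 cm = 0.3822 um

0.3822


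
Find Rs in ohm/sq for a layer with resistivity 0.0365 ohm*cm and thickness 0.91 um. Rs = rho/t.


Step 1: Convert thickness to cm: t = 0.91 um = 9.1000e-05 cm
Step 2: Rs = rho / t = 0.0365 / 9.1000e-05
Step 3: Rs = 401.1 ohm/sq

401.1


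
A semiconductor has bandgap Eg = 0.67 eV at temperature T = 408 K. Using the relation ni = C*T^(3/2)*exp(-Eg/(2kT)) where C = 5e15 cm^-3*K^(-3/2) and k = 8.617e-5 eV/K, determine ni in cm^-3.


Step 1: Compute kT = 8.617e-5 * 408 = 0.03515736 eV
Step 2: Exponent = -Eg/(2kT) = -0.67/(2*0.03515736) = -9.52859
Step 3: T^(3/2) = 408^1.5 = 8241.20
Step 4: ni = 5e15 * 8241.20 * exp(-9.52859) = 3.00e+15 cm^-3

3.00e+15


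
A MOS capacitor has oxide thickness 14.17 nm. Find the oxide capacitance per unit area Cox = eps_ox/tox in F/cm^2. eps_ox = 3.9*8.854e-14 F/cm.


Step 1: eps_ox = 3.9 * 8.854e-14 = 3.45306e-13 F/cm
Step 2: tox in cm = 14.17 nm * 1e-7 = 1.4170e-06 cm
Step 3: Cox = 3.45306e-13 / 1.4170e-06 = 2.44e-07 F/cm^2

2.44e-07


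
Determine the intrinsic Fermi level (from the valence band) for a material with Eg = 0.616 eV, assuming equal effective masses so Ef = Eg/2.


Step 1: For an intrinsic semiconductor, the Fermi level sits at midgap.
Step 2: Ef = Eg / 2 = 0.616 / 2 = 0.308 eV

0.308


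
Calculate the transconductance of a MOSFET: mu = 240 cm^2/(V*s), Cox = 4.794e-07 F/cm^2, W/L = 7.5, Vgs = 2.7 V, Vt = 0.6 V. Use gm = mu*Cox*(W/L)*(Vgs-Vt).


Step 1: Vov = Vgs - Vt = 2.7 - 0.6 = 2.1 V
Step 2: gm = mu * Cox * (W/L) * Vov
Step 3: gm = 240 * 4.794e-07 * 7.5 * 2.1 = 1.81e-03 S

1.81e-03


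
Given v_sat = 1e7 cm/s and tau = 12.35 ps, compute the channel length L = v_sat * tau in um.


Step 1: tau in seconds = 12.35 ps * 1e-12 = 1.2350e-11 s
Step 2: L = v_sat * tau = 1e7 * 1.2350e-11 = 1.2350e-04 cm
Step 3: L in um = 1.2350e-04 * 1e4 = 1.235 um

1.235


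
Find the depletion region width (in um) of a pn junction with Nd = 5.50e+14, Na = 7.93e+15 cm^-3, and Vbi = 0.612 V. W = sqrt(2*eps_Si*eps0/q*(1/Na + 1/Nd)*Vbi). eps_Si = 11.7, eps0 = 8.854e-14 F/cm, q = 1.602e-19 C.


Step 1: 1/Na + 1/Nd = 1/7.93e+15 + 1/5.50e+14 = 1.94429e-15
Step 2: 2*eps*eps0/q = 2*11.7*8.854e-14/1.602e-19 = 1.293281e+07
Step 3: W^2 = 1.293281e+07 * 1.94429e-15 * 0.612 = 1.53888e-08
Step 4: W = sqrt(1.53888e-08) = 1.241e-04 cm = 1.241 um

1.241


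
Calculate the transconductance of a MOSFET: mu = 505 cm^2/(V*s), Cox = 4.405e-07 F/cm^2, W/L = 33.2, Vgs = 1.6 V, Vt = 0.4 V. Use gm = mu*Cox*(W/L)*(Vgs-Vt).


Step 1: Vov = Vgs - Vt = 1.6 - 0.4 = 1.2 V
Step 2: gm = mu * Cox * (W/L) * Vov
Step 3: gm = 505 * 4.405e-07 * 33.2 * 1.2 = 8.86e-03 S

8.86e-03


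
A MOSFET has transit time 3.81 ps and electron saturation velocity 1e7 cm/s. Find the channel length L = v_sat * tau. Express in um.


Step 1: tau in seconds = 3.81 ps * 1e-12 = 3.8100e-12 s
Step 2: L = v_sat * tau = 1e7 * 3.8100e-12 = 3.8100e-05 cm
Step 3: L in um = 3.8100e-05 * 1e4 = 0.381 um

0.381


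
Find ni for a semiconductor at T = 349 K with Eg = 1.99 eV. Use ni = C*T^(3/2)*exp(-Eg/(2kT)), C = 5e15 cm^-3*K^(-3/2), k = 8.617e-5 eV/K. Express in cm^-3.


Step 1: Compute kT = 8.617e-5 * 349 = 0.03007333 eV
Step 2: Exponent = -Eg/(2kT) = -1.99/(2*0.03007333) = -33.08579
Step 3: T^(3/2) = 349^1.5 = 6519.86
Step 4: ni = 5e15 * 6519.86 * exp(-33.08579) = 1.39e+05 cm^-3

1.39e+05


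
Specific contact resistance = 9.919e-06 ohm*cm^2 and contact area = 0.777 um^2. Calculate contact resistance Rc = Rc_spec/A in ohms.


Step 1: Convert area to cm^2: 0.777 um^2 = 7.7700e-09 cm^2
Step 2: Rc = Rc_spec / A = 9.919e-06 / 7.7700e-09
Step 3: Rc = 1.28e+03 ohms

1.28e+03


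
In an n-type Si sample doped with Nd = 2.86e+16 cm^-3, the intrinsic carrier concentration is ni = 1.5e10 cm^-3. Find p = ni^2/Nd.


Step 1: Since Nd >> ni, n ≈ Nd = 2.86e+16 cm^-3
Step 2: p = ni^2 / n = (1.5e10)^2 / 2.86e+16
Step 3: p = 2.25e20 / 2.86e+16 = 7.87e+03 cm^-3

7.87e+03


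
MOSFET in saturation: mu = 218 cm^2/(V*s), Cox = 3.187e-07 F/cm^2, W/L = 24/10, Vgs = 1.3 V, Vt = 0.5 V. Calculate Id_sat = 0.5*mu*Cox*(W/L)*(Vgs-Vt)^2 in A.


Step 1: Overdrive voltage Vov = Vgs - Vt = 1.3 - 0.5 = 0.8 V
Step 2: W/L = 24/10 = 2.4
Step 3: Id = 0.5 * 218 * 3.187e-07 * 2.4 * 0.8^2
Step 4: Id = 5.34e-05 A

5.34e-05


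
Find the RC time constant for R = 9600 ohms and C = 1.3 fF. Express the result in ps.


Step 1: tau = R * C
Step 2: tau = 9600 * 1.3 fF = 9600 * 1.3e-15 F
Step 3: tau = 1.248e-11 s = 12.48 ps

12.48


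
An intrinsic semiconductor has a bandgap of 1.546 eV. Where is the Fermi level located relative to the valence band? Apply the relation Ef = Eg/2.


Step 1: For an intrinsic semiconductor, the Fermi level sits at midgap.
Step 2: Ef = Eg / 2 = 1.546 / 2 = 0.773 eV

0.773


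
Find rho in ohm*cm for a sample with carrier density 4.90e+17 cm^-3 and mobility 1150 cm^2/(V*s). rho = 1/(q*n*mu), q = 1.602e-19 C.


Step 1: sigma = q * n * mu = 1.602e-19 * 4.90e+17 * 1150 = 9.02727e+01 S/cm
Step 2: rho = 1 / sigma = 1 / 9.02727e+01 = 0.01108 ohm*cm

0.01108


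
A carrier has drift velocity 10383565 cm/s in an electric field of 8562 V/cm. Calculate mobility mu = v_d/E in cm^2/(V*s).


Step 1: mu = v_d / E
Step 2: mu = 10383565 / 8562
Step 3: mu = 1212.75 cm^2/(V*s)

1212.75


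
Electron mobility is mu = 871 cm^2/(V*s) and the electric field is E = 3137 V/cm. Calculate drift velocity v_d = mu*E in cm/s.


Step 1: v_d = mu * E
Step 2: v_d = 871 * 3137 = 2732327
Step 3: v_d = 2.73e+06 cm/s

2.73e+06


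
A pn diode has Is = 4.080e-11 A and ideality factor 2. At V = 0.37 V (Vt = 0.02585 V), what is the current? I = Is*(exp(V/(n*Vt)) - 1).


Step 1: V/(n*Vt) = 0.37/(2*0.02585) = 7.1567
Step 2: exp(7.1567) = 1.2827e+03
Step 3: I = 4.080e-11 * (1.2827e+03 - 1) = 5.23e-08 A

5.23e-08


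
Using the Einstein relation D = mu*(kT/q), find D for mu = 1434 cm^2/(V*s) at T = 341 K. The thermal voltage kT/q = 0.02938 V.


Step 1: D = mu * (kT/q)
Step 2: D = 1434 * 0.02938
Step 3: D = 42.13 cm^2/s

42.13


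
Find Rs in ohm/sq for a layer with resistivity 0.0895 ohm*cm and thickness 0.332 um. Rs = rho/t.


Step 1: Convert thickness to cm: t = 0.332 um = 3.3200e-05 cm
Step 2: Rs = rho / t = 0.0895 / 3.3200e-05
Step 3: Rs = 2695.8 ohm/sq

2695.8


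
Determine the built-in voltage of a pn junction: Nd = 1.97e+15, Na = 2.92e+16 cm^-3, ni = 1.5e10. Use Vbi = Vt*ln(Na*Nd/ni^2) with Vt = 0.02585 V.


Step 1: Compute Na*Nd/ni^2 = 2.92e+16 * 1.97e+15 / (1.5e10)^2 = 2.5566e+11
Step 2: ln(2.5566e+11) = 26.2671
Step 3: Vbi = 0.02585 * 26.2671 = 0.679 V

0.679


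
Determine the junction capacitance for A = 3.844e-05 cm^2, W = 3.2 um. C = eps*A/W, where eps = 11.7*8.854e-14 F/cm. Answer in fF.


Step 1: eps_Si = 11.7 * 8.854e-14 = 1.035918e-12 F/cm
Step 2: W in cm = 3.2 * 1e-4 = 3.20e-04 cm
Step 3: C = 1.035918e-12 * 3.844e-05 / 3.20e-04 = 1.244396e-13 F
Step 4: C = 124.44 fF

124.44


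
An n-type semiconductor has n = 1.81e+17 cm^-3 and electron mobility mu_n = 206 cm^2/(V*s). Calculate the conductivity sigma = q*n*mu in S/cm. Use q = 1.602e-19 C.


Step 1: sigma = q * n * mu
Step 2: sigma = 1.602e-19 * 1.81e+17 * 206
Step 3: sigma = 5.973e+00 S/cm

5.973e+00


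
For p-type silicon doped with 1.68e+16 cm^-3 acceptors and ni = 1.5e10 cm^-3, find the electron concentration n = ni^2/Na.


Step 1: Majority hole concentration p ≈ Na = 1.68e+16 cm^-3
Step 2: n = ni^2 / Na = (1.5e10)^2 / 1.68e+16
Step 3: n = 1.34e+04 cm^-3

1.34e+04


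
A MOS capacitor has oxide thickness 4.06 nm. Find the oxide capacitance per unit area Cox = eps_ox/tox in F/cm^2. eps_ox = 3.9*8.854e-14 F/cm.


Step 1: eps_ox = 3.9 * 8.854e-14 = 3.45306e-13 F/cm
Step 2: tox in cm = 4.06 nm * 1e-7 = 4.0600e-07 cm
Step 3: Cox = 3.45306e-13 / 4.0600e-07 = 8.51e-07 F/cm^2

8.51e-07


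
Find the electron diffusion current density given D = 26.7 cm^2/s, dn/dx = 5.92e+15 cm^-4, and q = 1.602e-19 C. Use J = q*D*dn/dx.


Step 1: J = q * D * (dn/dx)
Step 2: J = 1.602e-19 * 26.7 * 5.92e+15
Step 3: J = 2.53e-02 A/cm^2

2.53e-02


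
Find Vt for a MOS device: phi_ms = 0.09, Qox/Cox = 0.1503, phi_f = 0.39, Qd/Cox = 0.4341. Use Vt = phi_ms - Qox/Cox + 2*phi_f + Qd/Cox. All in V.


Step 1: Vt = phi_ms - Qox/Cox + 2*phi_f + Qd/Cox
Step 2: Vt = 0.09 - 0.1503 + 2*0.39 + 0.4341
Step 3: Vt = 0.09 - 0.1503 + 0.78 + 0.4341
Step 4: Vt = 1.1538 V

1.1538


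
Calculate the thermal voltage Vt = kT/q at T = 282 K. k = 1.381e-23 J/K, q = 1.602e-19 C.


Step 1: kT = 1.381e-23 * 282 = 3.89442e-21 J
Step 2: Vt = kT/q = 3.89442e-21 / 1.602e-19
Step 3: Vt = 0.02431 V

0.02431


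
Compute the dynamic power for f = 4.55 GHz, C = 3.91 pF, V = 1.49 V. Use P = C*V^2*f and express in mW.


Step 1: V^2 = 1.49^2 = 2.2201 V^2
Step 2: P = C*V^2*f = 3.91e-12 F * 2.2201 * 4.55e9 Hz
Step 3: P = 3.949668905e-02 W
Step 4: P = 39.497 mW

39.497


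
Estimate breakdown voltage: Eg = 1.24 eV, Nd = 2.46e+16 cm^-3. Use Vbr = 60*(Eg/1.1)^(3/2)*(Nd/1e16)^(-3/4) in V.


Step 1: Eg/1.1 = 1.24/1.1 = 1.127273
Step 2: (Eg/1.1)^1.5 = 1.127273^1.5 = 1.196861
Step 3: (Nd/1e16)^(-0.75) = (2.46)^(-0.75) = 0.509095
Step 4: Vbr = 60 * 1.196861 * 0.509095 = 36.6 V

36.6


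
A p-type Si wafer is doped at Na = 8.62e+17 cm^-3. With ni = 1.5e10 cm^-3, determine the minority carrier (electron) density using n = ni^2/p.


Step 1: Majority hole concentration p ≈ Na = 8.62e+17 cm^-3
Step 2: n = ni^2 / Na = (1.5e10)^2 / 8.62e+17
Step 3: n = 2.61e+02 cm^-3

2.61e+02


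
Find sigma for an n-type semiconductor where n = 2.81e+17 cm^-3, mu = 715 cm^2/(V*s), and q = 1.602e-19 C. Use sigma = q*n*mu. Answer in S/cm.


Step 1: sigma = q * n * mu
Step 2: sigma = 1.602e-19 * 2.81e+17 * 715
Step 3: sigma = 3.219e+01 S/cm

3.219e+01


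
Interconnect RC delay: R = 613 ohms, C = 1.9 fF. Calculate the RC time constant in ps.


Step 1: tau = R * C
Step 2: tau = 613 * 1.9 fF = 613 * 1.9e-15 F
Step 3: tau = 1.1647e-12 s = 1.1647 ps

1.1647


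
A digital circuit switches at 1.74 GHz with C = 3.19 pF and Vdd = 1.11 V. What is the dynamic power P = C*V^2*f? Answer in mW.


Step 1: V^2 = 1.11^2 = 1.2321 V^2
Step 2: P = C*V^2*f = 3.19e-12 F * 1.2321 * 1.74e9 Hz
Step 3: P = 6.83889426e-03 W
Step 4: P = 6.839 mW

6.839


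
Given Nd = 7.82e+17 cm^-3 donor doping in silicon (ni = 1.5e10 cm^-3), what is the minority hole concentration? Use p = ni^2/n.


Step 1: Since Nd >> ni, n ≈ Nd = 7.82e+17 cm^-3
Step 2: p = ni^2 / n = (1.5e10)^2 / 7.82e+17
Step 3: p = 2.25e20 / 7.82e+17 = 2.88e+02 cm^-3

2.88e+02


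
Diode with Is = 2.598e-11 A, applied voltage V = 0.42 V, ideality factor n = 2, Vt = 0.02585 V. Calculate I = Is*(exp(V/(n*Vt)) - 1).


Step 1: V/(n*Vt) = 0.42/(2*0.02585) = 8.1238
Step 2: exp(8.1238) = 3.3738e+03
Step 3: I = 2.598e-11 * (3.3738e+03 - 1) = 8.76e-08 A

8.76e-08
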